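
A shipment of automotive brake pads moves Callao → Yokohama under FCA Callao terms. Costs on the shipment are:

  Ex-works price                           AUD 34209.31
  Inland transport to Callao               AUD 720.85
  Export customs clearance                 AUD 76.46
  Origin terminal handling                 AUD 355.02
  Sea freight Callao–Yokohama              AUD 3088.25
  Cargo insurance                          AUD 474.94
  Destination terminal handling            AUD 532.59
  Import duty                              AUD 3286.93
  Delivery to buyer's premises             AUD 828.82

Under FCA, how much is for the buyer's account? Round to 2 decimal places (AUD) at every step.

Buyer's account: AUD 8566.55

FCA: the seller delivers export-cleared goods to the carrier; the buyer bears costs from that point.
Seller's account: goods 34209.31 + inland to port 720.85 + export clearance 76.46 = 35006.62
Buyer's account: origin terminal 355.02 + freight 3088.25 + insurance 474.94 + destination terminal 532.59 + duty 3286.93 + delivery 828.82 = 8566.55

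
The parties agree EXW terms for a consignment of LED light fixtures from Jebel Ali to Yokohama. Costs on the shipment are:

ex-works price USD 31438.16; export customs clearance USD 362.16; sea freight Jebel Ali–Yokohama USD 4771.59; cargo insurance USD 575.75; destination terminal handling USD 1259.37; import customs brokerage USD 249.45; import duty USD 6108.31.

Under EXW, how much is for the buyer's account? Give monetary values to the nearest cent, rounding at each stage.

Buyer's account: USD 13326.63

EXW: the seller makes goods available at their premises; the buyer bears all onward costs.
Seller's account: goods 31438.16 = 31438.16
Buyer's account: export clearance 362.16 + freight 4771.59 + insurance 575.75 + destination terminal 1259.37 + brokerage 249.45 + duty 6108.31 = 13326.63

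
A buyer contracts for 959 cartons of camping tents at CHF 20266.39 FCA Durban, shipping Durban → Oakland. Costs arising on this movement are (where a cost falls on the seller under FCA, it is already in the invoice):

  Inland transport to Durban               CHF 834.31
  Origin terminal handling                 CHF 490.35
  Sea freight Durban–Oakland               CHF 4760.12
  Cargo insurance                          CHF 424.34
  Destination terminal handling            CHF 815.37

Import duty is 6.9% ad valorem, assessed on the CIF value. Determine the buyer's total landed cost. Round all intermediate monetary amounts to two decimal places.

FCA: the seller delivers export-cleared goods to the carrier; the buyer bears costs from that point.
Already in the invoice (seller's account under FCA): inland to port — exclude.
CIF value = FCA price + origin terminal + freight + insurance = 20266.39 + 490.35 + 4760.12 + 424.34 = 25941.20
Import duty = 25941.20 × 6.9% = 1789.94
Buyer bears: origin terminal 490.35 + freight 4760.12 + insurance 424.34 + destination terminal 815.37 + duty 1789.94 = 8280.12
Landed cost = invoice 20266.39 + 8280.12 = 28546.51

Total landed cost: CHF 28546.51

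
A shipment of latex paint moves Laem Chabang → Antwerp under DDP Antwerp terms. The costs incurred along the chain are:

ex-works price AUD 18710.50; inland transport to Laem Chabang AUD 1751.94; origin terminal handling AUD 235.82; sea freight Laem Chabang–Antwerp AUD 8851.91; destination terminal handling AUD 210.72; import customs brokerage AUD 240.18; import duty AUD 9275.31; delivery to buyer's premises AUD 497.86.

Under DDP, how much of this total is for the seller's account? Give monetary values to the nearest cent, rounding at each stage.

DDP: the seller bears all costs including import duty.
Seller's account: goods 18710.50 + inland to port 1751.94 + origin terminal 235.82 + freight 8851.91 + destination terminal 210.72 + brokerage 240.18 + duty 9275.31 + delivery 497.86 = 39774.24
Buyer's account: 0.00

Seller's account: AUD 39774.24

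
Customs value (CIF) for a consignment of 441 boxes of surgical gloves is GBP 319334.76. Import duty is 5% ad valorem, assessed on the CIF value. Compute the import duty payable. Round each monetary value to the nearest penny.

Import duty: GBP 15966.74

Import duty = 319334.76 × 5% = 15966.74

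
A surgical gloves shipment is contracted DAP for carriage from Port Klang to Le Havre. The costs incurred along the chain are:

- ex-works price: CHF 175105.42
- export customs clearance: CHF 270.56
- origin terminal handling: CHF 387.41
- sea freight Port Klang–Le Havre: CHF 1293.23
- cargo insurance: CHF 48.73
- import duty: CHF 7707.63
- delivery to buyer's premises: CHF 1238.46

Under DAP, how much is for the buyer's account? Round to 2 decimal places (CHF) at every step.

Buyer's account: CHF 7707.63

DAP: the seller bears all costs to the named destination except import duty and clearance.
Seller's account: goods 175105.42 + export clearance 270.56 + origin terminal 387.41 + freight 1293.23 + insurance 48.73 + delivery 1238.46 = 178343.81
Buyer's account: duty 7707.63 = 7707.63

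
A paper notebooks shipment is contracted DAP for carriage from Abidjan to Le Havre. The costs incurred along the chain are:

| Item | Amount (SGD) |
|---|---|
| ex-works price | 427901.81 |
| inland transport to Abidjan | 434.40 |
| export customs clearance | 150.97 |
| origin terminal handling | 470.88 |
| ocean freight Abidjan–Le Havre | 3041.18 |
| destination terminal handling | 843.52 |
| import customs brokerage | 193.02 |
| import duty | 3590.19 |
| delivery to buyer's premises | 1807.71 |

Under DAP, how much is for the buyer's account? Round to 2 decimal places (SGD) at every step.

DAP: the seller bears all costs to the named destination except import duty and clearance.
Seller's account: goods 427901.81 + inland to port 434.40 + export clearance 150.97 + origin terminal 470.88 + freight 3041.18 + destination terminal 843.52 + delivery 1807.71 = 434650.47
Buyer's account: brokerage 193.02 + duty 3590.19 = 3783.21

Buyer's account: SGD 3783.21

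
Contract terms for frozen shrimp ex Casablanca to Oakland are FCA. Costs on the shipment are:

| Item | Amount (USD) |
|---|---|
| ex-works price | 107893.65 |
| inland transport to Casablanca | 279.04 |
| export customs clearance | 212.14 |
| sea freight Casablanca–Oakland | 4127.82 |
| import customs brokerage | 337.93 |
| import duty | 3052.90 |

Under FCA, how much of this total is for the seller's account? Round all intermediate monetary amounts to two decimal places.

FCA: the seller delivers export-cleared goods to the carrier; the buyer bears costs from that point.
Seller's account: goods 107893.65 + inland to port 279.04 + export clearance 212.14 = 108384.83
Buyer's account: freight 4127.82 + brokerage 337.93 + duty 3052.90 = 7518.65

Seller's account: USD 108384.83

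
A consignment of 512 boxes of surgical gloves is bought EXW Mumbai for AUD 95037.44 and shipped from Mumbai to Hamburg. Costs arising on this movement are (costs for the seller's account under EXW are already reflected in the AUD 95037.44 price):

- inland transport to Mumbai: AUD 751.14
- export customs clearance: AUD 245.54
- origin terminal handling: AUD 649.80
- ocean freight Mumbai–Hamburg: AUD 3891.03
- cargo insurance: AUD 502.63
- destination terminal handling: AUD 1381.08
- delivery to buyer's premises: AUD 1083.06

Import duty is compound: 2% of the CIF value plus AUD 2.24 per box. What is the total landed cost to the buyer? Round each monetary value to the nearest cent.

Total landed cost: AUD 106710.15

EXW: the seller makes goods available at their premises; the buyer bears all onward costs.
CIF value = EXW price + inland to port + export clearance + origin terminal + freight + insurance = 95037.44 + 751.14 + 245.54 + 649.80 + 3891.03 + 502.63 = 101077.58
Ad valorem component: 101077.58 × 2% = 2021.55
Specific component: 512 × 2.24 = 1146.88
Import duty = 2021.55 + 1146.88 = 3168.43
Buyer bears: inland to port 751.14 + export clearance 245.54 + origin terminal 649.80 + freight 3891.03 + insurance 502.63 + destination terminal 1381.08 + delivery 1083.06 + duty 3168.43 = 11672.71
Landed cost = invoice 95037.44 + 11672.71 = 106710.15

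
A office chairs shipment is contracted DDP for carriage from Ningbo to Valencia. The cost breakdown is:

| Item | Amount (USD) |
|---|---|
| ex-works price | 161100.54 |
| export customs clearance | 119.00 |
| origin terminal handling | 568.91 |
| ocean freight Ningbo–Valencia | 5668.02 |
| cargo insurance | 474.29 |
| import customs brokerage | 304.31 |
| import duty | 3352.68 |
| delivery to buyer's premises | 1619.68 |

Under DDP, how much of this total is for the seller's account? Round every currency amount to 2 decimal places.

DDP: the seller bears all costs including import duty.
Seller's account: goods 161100.54 + export clearance 119.00 + origin terminal 568.91 + freight 5668.02 + insurance 474.29 + brokerage 304.31 + duty 3352.68 + delivery 1619.68 = 173207.43
Buyer's account: 0.00

Seller's account: USD 173207.43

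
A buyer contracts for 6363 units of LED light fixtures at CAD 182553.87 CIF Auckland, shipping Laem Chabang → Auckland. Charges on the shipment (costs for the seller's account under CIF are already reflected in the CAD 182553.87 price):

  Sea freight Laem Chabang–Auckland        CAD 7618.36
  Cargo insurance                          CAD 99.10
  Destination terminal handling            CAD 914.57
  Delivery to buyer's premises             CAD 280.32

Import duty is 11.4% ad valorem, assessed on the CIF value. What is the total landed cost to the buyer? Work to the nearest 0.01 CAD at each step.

Total landed cost: CAD 204559.90

CIF: the seller pays costs through ocean freight and marine insurance to the destination port.
Already in the invoice (seller's account under CIF): freight, insurance — exclude.
The CIF price already equals the CIF value: 182553.87
Import duty = 182553.87 × 11.4% = 20811.14
Buyer bears: destination terminal 914.57 + delivery 280.32 + duty 20811.14 = 22006.03
Landed cost = invoice 182553.87 + 22006.03 = 204559.90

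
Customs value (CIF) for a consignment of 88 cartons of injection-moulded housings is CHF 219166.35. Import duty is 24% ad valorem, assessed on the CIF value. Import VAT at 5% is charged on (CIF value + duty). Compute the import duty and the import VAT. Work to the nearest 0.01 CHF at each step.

Import duty = 219166.35 × 24% = 52599.92
VAT base = CIF + duty = 219166.35 + 52599.92 = 271766.27
Import VAT = 271766.27 × 5% = 13588.31

Import duty: CHF 52599.92; import VAT: CHF 13588.31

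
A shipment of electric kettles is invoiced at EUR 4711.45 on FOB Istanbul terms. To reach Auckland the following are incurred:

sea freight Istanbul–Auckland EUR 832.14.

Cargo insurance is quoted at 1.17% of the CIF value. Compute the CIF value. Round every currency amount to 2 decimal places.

Let C be the CIF value. C = FOB price + freight + 1.17% × C
C − 1.17% × C = 4711.45 + 832.14
0.9883 × C = 5543.59
C = 5543.59 / 0.9883 = 5609.22
Insurance premium = 1.17% × 5609.22 = 65.63

CIF value: EUR 5609.22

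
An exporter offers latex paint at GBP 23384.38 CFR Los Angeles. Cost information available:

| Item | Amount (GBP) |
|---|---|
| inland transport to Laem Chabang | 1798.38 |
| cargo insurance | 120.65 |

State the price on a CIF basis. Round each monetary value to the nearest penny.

Not relevant to the conversion: inland to port — on the seller under both CFR and CIF; already in the CFR price and stays in the CIF price.
From CFR to CIF, the seller additionally bears: insurance.
CIF price = 23384.38 + 120.65 = 23505.03

CIF price: GBP 23505.03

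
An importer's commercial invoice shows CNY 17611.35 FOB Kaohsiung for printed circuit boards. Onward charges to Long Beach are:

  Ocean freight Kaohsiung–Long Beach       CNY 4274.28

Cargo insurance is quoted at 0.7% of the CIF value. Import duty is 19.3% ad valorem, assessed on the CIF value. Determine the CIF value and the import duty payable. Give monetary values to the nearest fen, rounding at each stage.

CIF value: CNY 22039.91; import duty: CNY 4253.70

Let C be the CIF value. C = FOB price + freight + 0.7% × C
C − 0.7% × C = 17611.35 + 4274.28
0.993 × C = 21885.63
C = 21885.63 / 0.993 = 22039.91
Insurance premium = 0.7% × 22039.91 = 154.28
Import duty = 22039.91 × 19.3% = 4253.70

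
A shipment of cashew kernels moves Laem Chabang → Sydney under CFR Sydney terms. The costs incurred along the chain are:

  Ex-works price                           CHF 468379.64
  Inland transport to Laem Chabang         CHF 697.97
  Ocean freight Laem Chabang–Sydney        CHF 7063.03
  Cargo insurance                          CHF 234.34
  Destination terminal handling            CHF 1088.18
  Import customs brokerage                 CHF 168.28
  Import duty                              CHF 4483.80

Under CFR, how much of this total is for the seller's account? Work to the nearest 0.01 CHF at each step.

Seller's account: CHF 476140.64

CFR: the seller pays costs through ocean freight to the destination port, but not insurance.
Seller's account: goods 468379.64 + inland to port 697.97 + freight 7063.03 = 476140.64
Buyer's account: insurance 234.34 + destination terminal 1088.18 + brokerage 168.28 + duty 4483.80 = 5974.60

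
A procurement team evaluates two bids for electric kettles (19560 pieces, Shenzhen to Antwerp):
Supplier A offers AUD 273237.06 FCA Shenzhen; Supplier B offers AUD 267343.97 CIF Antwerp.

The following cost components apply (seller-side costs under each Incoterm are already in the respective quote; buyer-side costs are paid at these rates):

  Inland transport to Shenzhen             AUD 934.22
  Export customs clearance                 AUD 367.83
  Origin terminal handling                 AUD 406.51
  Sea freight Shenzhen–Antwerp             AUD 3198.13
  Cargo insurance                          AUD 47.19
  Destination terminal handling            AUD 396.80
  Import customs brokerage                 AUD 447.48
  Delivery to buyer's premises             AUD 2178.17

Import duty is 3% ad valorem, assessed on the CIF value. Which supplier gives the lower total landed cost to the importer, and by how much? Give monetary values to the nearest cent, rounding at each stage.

Supplier B is cheaper by AUD 9831.27

Supplier A (FCA):
CIF value = FCA price + origin terminal + freight + insurance = 273237.06 + 406.51 + 3198.13 + 47.19 = 276888.89
Import duty = 276888.89 × 3% = 8306.67
Buyer bears (A): 406.51 + 3198.13 + 47.19 + 396.80 + 447.48 + 2178.17 = 6674.28
Landed cost (A) = invoice 273237.06 + 6674.28 + duty 8306.67 = 288218.01
Supplier B (CIF):
The CIF price already equals the CIF value: 267343.97
Import duty = 267343.97 × 3% = 8020.32
Buyer bears (B): 396.80 + 447.48 + 2178.17 = 3022.45
Landed cost (B) = invoice 267343.97 + 3022.45 + duty 8020.32 = 278386.74
Difference = |288218.01 − 278386.74| = 9831.27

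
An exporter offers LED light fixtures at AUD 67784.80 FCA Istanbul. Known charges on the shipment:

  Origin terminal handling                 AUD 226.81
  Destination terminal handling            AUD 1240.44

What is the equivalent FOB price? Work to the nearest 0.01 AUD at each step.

FOB price: AUD 68011.61

Not relevant to the conversion: destination terminal — on the buyer under both terms; not part of either seller's price.
From FCA to FOB, the seller additionally bears: origin terminal.
FOB price = 67784.80 + 226.81 = 68011.61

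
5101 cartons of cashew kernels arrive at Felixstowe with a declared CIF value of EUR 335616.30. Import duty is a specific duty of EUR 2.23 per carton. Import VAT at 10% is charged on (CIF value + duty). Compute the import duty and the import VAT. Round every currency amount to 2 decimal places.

Import duty = 5101 × 2.23 = 11375.23
VAT base = CIF + duty = 335616.30 + 11375.23 = 346991.53
Import VAT = 346991.53 × 10% = 34699.15

Import duty: EUR 11375.23; import VAT: EUR 34699.15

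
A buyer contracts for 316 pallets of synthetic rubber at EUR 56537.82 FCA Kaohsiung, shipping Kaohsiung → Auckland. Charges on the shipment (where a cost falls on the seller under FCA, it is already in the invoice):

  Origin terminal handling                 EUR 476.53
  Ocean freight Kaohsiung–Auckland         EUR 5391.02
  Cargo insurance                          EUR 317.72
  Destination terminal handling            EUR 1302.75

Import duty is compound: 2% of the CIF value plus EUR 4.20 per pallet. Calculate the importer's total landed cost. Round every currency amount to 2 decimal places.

FCA: the seller delivers export-cleared goods to the carrier; the buyer bears costs from that point.
CIF value = FCA price + origin terminal + freight + insurance = 56537.82 + 476.53 + 5391.02 + 317.72 = 62723.09
Ad valorem component: 62723.09 × 2% = 1254.46
Specific component: 316 × 4.20 = 1327.20
Import duty = 1254.46 + 1327.20 = 2581.66
Buyer bears: origin terminal 476.53 + freight 5391.02 + insurance 317.72 + destination terminal 1302.75 + duty 2581.66 = 10069.68
Landed cost = invoice 56537.82 + 10069.68 = 66607.50

Total landed cost: EUR 66607.50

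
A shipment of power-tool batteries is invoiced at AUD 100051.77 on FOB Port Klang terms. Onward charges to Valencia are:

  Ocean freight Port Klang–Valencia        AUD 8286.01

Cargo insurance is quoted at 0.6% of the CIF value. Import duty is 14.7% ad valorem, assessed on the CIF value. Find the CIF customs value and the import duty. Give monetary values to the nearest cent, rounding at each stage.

Let C be the CIF value. C = FOB price + freight + 0.6% × C
C − 0.6% × C = 100051.77 + 8286.01
0.994 × C = 108337.78
C = 108337.78 / 0.994 = 108991.73
Insurance premium = 0.6% × 108991.73 = 653.95
Import duty = 108991.73 × 14.7% = 16021.78

CIF value: AUD 108991.73; import duty: AUD 16021.78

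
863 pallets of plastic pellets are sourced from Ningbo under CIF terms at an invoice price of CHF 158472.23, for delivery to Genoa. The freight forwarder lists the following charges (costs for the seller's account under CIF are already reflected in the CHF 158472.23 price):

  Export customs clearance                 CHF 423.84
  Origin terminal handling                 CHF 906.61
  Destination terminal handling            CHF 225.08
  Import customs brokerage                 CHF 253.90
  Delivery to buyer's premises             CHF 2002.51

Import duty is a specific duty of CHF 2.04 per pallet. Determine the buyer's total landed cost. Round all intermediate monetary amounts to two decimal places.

Total landed cost: CHF 162714.24

CIF: the seller pays costs through ocean freight and marine insurance to the destination port.
Already in the invoice (seller's account under CIF): export clearance, origin terminal — exclude.
The CIF price already equals the CIF value: 158472.23
Import duty = 863 × 2.04 = 1760.52
Buyer bears: destination terminal 225.08 + brokerage 253.90 + delivery 2002.51 + duty 1760.52 = 4242.01
Landed cost = invoice 158472.23 + 4242.01 = 162714.24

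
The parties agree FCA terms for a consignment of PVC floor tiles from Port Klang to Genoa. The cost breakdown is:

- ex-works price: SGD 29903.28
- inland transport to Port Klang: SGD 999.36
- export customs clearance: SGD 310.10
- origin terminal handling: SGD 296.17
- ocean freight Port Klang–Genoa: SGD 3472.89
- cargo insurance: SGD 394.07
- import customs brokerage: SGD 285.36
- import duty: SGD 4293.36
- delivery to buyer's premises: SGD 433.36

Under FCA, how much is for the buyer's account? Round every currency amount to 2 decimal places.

Buyer's account: SGD 9175.21

FCA: the seller delivers export-cleared goods to the carrier; the buyer bears costs from that point.
Seller's account: goods 29903.28 + inland to port 999.36 + export clearance 310.10 = 31212.74
Buyer's account: origin terminal 296.17 + freight 3472.89 + insurance 394.07 + brokerage 285.36 + duty 4293.36 + delivery 433.36 = 9175.21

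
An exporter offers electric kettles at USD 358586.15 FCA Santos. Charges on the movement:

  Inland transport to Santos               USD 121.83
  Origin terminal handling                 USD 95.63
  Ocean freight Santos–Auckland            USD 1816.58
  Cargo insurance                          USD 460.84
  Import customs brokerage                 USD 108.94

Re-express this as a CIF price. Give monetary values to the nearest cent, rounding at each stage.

CIF price: USD 360959.20

Not relevant to the conversion: inland to port — on the seller under both FCA and CIF; already in the FCA price and stays in the CIF price. brokerage — on the buyer under both terms; not part of either seller's price.
From FCA to CIF, the seller additionally bears: origin terminal, freight, insurance.
CIF price = 358586.15 + 95.63 + 1816.58 + 460.84 = 360959.20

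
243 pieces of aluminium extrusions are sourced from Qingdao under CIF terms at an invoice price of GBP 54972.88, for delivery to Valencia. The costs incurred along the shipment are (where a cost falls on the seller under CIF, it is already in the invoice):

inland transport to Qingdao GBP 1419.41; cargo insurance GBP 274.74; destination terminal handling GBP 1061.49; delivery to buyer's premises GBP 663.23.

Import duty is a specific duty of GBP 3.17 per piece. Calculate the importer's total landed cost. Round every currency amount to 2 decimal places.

CIF: the seller pays costs through ocean freight and marine insurance to the destination port.
Already in the invoice (seller's account under CIF): inland to port, insurance — exclude.
The CIF price already equals the CIF value: 54972.88
Import duty = 243 × 3.17 = 770.31
Buyer bears: destination terminal 1061.49 + delivery 663.23 + duty 770.31 = 2495.03
Landed cost = invoice 54972.88 + 2495.03 = 57467.91

Total landed cost: GBP 57467.91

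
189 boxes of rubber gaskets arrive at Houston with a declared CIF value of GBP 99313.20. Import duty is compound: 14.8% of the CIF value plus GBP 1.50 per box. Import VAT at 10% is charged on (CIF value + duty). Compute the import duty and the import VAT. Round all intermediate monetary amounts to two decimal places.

Import duty: GBP 14981.85; import VAT: GBP 11429.51

Ad valorem component: 99313.20 × 14.8% = 14698.35
Specific component: 189 × 1.50 = 283.50
Import duty = 14698.35 + 283.50 = 14981.85
VAT base = CIF + duty = 99313.20 + 14981.85 = 114295.05
Import VAT = 114295.05 × 10% = 11429.51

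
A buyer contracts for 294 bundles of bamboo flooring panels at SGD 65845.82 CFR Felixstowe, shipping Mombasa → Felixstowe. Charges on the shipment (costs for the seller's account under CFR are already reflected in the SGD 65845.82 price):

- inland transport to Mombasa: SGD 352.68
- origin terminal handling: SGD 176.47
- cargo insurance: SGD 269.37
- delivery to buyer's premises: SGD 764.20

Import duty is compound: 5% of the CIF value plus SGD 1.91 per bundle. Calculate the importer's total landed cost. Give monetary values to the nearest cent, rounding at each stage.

Total landed cost: SGD 70746.69

CFR: the seller pays costs through ocean freight to the destination port, but not insurance.
Already in the invoice (seller's account under CFR): inland to port, origin terminal — exclude.
CIF value = CFR price + insurance = 65845.82 + 269.37 = 66115.19
Ad valorem component: 66115.19 × 5% = 3305.76
Specific component: 294 × 1.91 = 561.54
Import duty = 3305.76 + 561.54 = 3867.30
Buyer bears: insurance 269.37 + delivery 764.20 + duty 3867.30 = 4900.87
Landed cost = invoice 65845.82 + 4900.87 = 70746.69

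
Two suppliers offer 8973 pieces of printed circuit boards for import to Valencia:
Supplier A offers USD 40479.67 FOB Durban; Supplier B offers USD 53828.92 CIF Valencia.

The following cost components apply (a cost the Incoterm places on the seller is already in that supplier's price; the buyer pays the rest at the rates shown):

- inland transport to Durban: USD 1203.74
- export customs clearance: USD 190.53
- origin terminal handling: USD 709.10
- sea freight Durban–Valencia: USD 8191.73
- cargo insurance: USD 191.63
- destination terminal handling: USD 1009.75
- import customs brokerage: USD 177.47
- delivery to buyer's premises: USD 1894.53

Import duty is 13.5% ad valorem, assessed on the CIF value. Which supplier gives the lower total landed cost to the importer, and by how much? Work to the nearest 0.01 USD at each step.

Supplier A (FOB):
CIF value = FOB price + freight + insurance = 40479.67 + 8191.73 + 191.63 = 48863.03
Import duty = 48863.03 × 13.5% = 6596.51
Buyer bears (A): 8191.73 + 191.63 + 1009.75 + 177.47 + 1894.53 = 11465.11
Landed cost (A) = invoice 40479.67 + 11465.11 + duty 6596.51 = 58541.29
Supplier B (CIF):
The CIF price already equals the CIF value: 53828.92
Import duty = 53828.92 × 13.5% = 7266.90
Buyer bears (B): 1009.75 + 177.47 + 1894.53 = 3081.75
Landed cost (B) = invoice 53828.92 + 3081.75 + duty 7266.90 = 64177.57
Difference = |58541.29 − 64177.57| = 5636.28

Supplier A is cheaper by USD 5636.28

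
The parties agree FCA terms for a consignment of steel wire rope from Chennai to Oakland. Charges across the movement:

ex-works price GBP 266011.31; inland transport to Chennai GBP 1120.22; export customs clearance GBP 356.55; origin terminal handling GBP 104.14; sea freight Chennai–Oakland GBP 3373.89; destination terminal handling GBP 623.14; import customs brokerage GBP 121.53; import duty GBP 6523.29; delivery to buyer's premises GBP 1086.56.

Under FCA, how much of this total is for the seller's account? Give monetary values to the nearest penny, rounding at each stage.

Seller's account: GBP 267488.08

FCA: the seller delivers export-cleared goods to the carrier; the buyer bears costs from that point.
Seller's account: goods 266011.31 + inland to port 1120.22 + export clearance 356.55 = 267488.08
Buyer's account: origin terminal 104.14 + freight 3373.89 + destination terminal 623.14 + brokerage 121.53 + duty 6523.29 + delivery 1086.56 = 11832.55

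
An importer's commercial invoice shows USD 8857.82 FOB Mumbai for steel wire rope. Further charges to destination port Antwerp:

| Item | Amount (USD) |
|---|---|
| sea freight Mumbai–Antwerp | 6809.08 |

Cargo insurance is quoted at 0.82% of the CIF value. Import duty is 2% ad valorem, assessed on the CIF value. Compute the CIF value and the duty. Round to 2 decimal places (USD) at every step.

Let C be the CIF value. C = FOB price + freight + 0.82% × C
C − 0.82% × C = 8857.82 + 6809.08
0.9918 × C = 15666.90
C = 15666.90 / 0.9918 = 15796.43
Insurance premium = 0.82% × 15796.43 = 129.53
Import duty = 15796.43 × 2% = 315.93

CIF value: USD 15796.43; import duty: USD 315.93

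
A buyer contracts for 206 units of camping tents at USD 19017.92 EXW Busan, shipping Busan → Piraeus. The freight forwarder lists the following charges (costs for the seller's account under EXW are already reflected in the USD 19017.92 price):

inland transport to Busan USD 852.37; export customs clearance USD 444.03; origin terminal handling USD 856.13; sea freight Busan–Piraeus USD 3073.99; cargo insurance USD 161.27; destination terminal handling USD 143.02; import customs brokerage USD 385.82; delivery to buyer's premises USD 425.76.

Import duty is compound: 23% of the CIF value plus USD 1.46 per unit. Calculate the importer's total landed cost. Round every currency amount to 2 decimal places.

Total landed cost: USD 31274.38

EXW: the seller makes goods available at their premises; the buyer bears all onward costs.
CIF value = EXW price + inland to port + export clearance + origin terminal + freight + insurance = 19017.92 + 852.37 + 444.03 + 856.13 + 3073.99 + 161.27 = 24405.71
Ad valorem component: 24405.71 × 23% = 5613.31
Specific component: 206 × 1.46 = 300.76
Import duty = 5613.31 + 300.76 = 5914.07
Buyer bears: inland to port 852.37 + export clearance 444.03 + origin terminal 856.13 + freight 3073.99 + insurance 161.27 + destination terminal 143.02 + brokerage 385.82 + delivery 425.76 + duty 5914.07 = 12256.46
Landed cost = invoice 19017.92 + 12256.46 = 31274.38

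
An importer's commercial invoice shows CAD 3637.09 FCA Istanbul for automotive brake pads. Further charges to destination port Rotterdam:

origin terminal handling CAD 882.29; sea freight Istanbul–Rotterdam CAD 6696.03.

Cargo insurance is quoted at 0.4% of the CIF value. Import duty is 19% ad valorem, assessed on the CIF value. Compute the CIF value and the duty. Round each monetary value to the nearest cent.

Let C be the CIF value. C = FCA price + pre-shipment costs + freight + 0.4% × C
C − 0.4% × C = 3637.09 + 882.29 + 6696.03
0.996 × C = 11215.41
C = 11215.41 / 0.996 = 11260.45
Insurance premium = 0.4% × 11260.45 = 45.04
Import duty = 11260.45 × 19% = 2139.49

CIF value: CAD 11260.45; import duty: CAD 2139.49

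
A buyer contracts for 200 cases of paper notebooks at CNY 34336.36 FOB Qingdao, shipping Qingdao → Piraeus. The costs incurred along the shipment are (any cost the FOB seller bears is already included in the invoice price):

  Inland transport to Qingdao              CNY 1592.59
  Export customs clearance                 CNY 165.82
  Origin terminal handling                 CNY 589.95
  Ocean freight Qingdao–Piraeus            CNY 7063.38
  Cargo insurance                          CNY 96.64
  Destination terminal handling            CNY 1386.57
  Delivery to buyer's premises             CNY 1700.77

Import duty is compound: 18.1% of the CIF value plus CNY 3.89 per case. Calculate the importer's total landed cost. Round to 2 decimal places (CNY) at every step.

FOB: the seller bears costs until goods are on board at the origin port; the buyer bears freight, insurance and all costs thereafter.
Already in the invoice (seller's account under FOB): inland to port, export clearance, origin terminal — exclude.
CIF value = FOB price + freight + insurance = 34336.36 + 7063.38 + 96.64 = 41496.38
Ad valorem component: 41496.38 × 18.1% = 7510.84
Specific component: 200 × 3.89 = 778.00
Import duty = 7510.84 + 778.00 = 8288.84
Buyer bears: freight 7063.38 + insurance 96.64 + destination terminal 1386.57 + delivery 1700.77 + duty 8288.84 = 18536.20
Landed cost = invoice 34336.36 + 18536.20 = 52872.56

Total landed cost: CNY 52872.56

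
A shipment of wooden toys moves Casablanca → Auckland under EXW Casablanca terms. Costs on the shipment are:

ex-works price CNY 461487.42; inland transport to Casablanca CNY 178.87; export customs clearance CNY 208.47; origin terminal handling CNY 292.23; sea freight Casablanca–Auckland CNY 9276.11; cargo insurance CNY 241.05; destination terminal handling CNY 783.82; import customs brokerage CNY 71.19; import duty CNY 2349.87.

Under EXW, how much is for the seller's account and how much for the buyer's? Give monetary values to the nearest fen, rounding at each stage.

Seller: CNY 461487.42; buyer: CNY 13401.61

EXW: the seller makes goods available at their premises; the buyer bears all onward costs.
Seller's account: goods 461487.42 = 461487.42
Buyer's account: inland to port 178.87 + export clearance 208.47 + origin terminal 292.23 + freight 9276.11 + insurance 241.05 + destination terminal 783.82 + brokerage 71.19 + duty 2349.87 = 13401.61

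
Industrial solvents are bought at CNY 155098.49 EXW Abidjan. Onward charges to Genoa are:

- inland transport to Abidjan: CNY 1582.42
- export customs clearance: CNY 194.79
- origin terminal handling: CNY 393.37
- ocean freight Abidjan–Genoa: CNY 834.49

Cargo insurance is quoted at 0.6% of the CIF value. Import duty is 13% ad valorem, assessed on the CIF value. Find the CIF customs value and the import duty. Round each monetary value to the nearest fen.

CIF value: CNY 159057.91; import duty: CNY 20677.53

Let C be the CIF value. C = EXW price + pre-shipment costs + freight + 0.6% × C
C − 0.6% × C = 155098.49 + 1582.42 + 194.79 + 393.37 + 834.49
0.994 × C = 158103.56
C = 158103.56 / 0.994 = 159057.91
Insurance premium = 0.6% × 159057.91 = 954.35
Import duty = 159057.91 × 13% = 20677.53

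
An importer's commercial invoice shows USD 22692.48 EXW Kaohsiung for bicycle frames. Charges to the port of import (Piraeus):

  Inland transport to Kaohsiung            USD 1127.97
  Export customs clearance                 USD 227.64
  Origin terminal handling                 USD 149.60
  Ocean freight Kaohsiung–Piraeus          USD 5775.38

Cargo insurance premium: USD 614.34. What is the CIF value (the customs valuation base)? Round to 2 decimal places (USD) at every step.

CIF value: USD 30587.41

CIF = EXW price + pre-shipment costs + freight + insurance
CIF = 22692.48 + 1127.97 + 227.64 + 149.60 + 5775.38 + 614.34 = 30587.41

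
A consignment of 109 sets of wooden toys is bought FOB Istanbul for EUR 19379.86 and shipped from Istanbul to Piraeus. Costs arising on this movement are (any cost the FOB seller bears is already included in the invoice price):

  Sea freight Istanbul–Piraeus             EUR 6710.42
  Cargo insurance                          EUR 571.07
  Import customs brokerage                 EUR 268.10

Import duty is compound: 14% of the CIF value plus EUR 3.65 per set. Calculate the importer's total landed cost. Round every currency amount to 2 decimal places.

Total landed cost: EUR 31059.89

FOB: the seller bears costs until goods are on board at the origin port; the buyer bears freight, insurance and all costs thereafter.
CIF value = FOB price + freight + insurance = 19379.86 + 6710.42 + 571.07 = 26661.35
Ad valorem component: 26661.35 × 14% = 3732.59
Specific component: 109 × 3.65 = 397.85
Import duty = 3732.59 + 397.85 = 4130.44
Buyer bears: freight 6710.42 + insurance 571.07 + brokerage 268.10 + duty 4130.44 = 11680.03
Landed cost = invoice 19379.86 + 11680.03 = 31059.89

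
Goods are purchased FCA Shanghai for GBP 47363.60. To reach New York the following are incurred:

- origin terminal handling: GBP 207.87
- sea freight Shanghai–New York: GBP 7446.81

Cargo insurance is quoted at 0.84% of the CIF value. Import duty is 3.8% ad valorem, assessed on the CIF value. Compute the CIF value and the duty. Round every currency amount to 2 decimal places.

CIF value: GBP 55484.35; import duty: GBP 2108.41

Let C be the CIF value. C = FCA price + pre-shipment costs + freight + 0.84% × C
C − 0.84% × C = 47363.60 + 207.87 + 7446.81
0.9916 × C = 55018.28
C = 55018.28 / 0.9916 = 55484.35
Insurance premium = 0.84% × 55484.35 = 466.07
Import duty = 55484.35 × 3.8% = 2108.41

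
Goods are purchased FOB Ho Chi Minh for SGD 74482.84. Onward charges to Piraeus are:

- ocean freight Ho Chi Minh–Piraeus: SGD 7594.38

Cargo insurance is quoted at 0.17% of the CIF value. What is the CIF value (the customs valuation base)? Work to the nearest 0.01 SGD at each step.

Let C be the CIF value. C = FOB price + freight + 0.17% × C
C − 0.17% × C = 74482.84 + 7594.38
0.9983 × C = 82077.22
C = 82077.22 / 0.9983 = 82216.99
Insurance premium = 0.17% × 82216.99 = 139.77

CIF value: SGD 82216.99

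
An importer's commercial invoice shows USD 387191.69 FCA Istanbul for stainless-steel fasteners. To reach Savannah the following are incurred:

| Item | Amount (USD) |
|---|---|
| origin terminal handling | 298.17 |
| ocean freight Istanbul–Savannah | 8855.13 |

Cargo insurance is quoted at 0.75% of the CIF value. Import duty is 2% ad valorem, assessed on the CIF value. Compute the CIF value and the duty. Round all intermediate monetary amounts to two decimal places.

CIF value: USD 399340.04; import duty: USD 7986.80

Let C be the CIF value. C = FCA price + pre-shipment costs + freight + 0.75% × C
C − 0.75% × C = 387191.69 + 298.17 + 8855.13
0.9925 × C = 396344.99
C = 396344.99 / 0.9925 = 399340.04
Insurance premium = 0.75% × 399340.04 = 2995.05
Import duty = 399340.04 × 2% = 7986.80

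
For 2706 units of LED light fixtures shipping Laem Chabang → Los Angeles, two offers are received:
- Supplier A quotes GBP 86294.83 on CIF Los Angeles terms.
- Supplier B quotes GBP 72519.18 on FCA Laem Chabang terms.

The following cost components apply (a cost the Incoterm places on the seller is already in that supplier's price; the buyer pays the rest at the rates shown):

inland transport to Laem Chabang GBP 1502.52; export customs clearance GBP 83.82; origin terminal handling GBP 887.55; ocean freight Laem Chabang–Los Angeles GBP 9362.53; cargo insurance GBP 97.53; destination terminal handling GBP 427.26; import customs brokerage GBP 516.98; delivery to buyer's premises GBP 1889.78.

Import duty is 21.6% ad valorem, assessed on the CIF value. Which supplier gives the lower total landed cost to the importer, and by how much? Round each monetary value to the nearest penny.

Supplier B is cheaper by GBP 4168.49

Supplier A (CIF):
The CIF price already equals the CIF value: 86294.83
Import duty = 86294.83 × 21.6% = 18639.68
Buyer bears (A): 427.26 + 516.98 + 1889.78 = 2834.02
Landed cost (A) = invoice 86294.83 + 2834.02 + duty 18639.68 = 107768.53
Supplier B (FCA):
CIF value = FCA price + origin terminal + freight + insurance = 72519.18 + 887.55 + 9362.53 + 97.53 = 82866.79
Import duty = 82866.79 × 21.6% = 17899.23
Buyer bears (B): 887.55 + 9362.53 + 97.53 + 427.26 + 516.98 + 1889.78 = 13181.63
Landed cost (B) = invoice 72519.18 + 13181.63 + duty 17899.23 = 103600.04
Difference = |107768.53 − 103600.04| = 4168.49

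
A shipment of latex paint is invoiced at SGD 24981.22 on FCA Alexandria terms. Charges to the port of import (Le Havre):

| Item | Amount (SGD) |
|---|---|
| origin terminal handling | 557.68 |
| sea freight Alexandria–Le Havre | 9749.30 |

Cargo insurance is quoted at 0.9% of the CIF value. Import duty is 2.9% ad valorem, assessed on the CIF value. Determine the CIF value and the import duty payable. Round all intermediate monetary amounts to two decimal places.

CIF value: SGD 35608.68; import duty: SGD 1032.65

Let C be the CIF value. C = FCA price + pre-shipment costs + freight + 0.9% × C
C − 0.9% × C = 24981.22 + 557.68 + 9749.30
0.991 × C = 35288.20
C = 35288.20 / 0.991 = 35608.68
Insurance premium = 0.9% × 35608.68 = 320.48
Import duty = 35608.68 × 2.9% = 1032.65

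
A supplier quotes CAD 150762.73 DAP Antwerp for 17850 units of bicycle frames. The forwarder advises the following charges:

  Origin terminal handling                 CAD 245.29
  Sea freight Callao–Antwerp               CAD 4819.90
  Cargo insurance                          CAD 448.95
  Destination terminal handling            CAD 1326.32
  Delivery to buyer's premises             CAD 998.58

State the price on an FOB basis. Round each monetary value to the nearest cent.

FOB price: CAD 143168.98

Not relevant to the conversion: origin terminal — on the seller under both DAP and FOB; already in the DAP price and stays in the FOB price.
From DAP to FOB, the seller no longer bears: freight, insurance, destination terminal, delivery.
FOB price = 150762.73 − 4819.90 − 448.95 − 1326.32 − 998.58 = 143168.98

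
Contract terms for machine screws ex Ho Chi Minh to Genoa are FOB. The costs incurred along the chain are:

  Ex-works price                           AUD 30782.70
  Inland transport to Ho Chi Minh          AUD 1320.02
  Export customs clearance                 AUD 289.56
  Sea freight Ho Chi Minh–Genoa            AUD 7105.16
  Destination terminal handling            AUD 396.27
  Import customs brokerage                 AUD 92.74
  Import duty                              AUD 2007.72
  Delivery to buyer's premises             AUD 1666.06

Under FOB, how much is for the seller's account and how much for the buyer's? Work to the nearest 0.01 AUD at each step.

Seller: AUD 32392.28; buyer: AUD 11267.95

FOB: the seller bears costs until goods are on board at the origin port; the buyer bears freight, insurance and all costs thereafter.
Seller's account: goods 30782.70 + inland to port 1320.02 + export clearance 289.56 = 32392.28
Buyer's account: freight 7105.16 + destination terminal 396.27 + brokerage 92.74 + duty 2007.72 + delivery 1666.06 = 11267.95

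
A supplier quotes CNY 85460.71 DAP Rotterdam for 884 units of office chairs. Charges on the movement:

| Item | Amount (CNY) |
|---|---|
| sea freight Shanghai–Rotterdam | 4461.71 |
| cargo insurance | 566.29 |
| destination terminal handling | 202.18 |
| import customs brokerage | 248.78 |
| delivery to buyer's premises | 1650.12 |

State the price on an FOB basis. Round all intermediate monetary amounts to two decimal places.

FOB price: CNY 78580.41

Not relevant to the conversion: brokerage — on the buyer under both terms; not part of either seller's price.
From DAP to FOB, the seller no longer bears: freight, insurance, destination terminal, delivery.
FOB price = 85460.71 − 4461.71 − 566.29 − 202.18 − 1650.12 = 78580.41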